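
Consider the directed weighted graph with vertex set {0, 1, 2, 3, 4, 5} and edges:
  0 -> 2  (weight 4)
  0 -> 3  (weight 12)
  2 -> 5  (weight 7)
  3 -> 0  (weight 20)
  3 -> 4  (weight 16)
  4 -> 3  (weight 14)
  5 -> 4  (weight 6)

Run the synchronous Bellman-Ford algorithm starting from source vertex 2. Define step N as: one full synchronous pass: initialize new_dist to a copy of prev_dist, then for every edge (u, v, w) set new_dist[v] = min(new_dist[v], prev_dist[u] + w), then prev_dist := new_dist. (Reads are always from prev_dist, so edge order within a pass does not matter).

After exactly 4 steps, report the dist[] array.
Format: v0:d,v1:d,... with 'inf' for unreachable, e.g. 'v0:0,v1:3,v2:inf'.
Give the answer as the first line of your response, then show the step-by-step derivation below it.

v0:47,v1:inf,v2:0,v3:27,v4:13,v5:7

step 1: dist = v0:inf,v1:inf,v2:0,v3:inf,v4:inf,v5:7
step 2: dist = v0:inf,v1:inf,v2:0,v3:inf,v4:13,v5:7
step 3: dist = v0:inf,v1:inf,v2:0,v3:27,v4:13,v5:7
step 4: dist = v0:47,v1:inf,v2:0,v3:27,v4:13,v5:7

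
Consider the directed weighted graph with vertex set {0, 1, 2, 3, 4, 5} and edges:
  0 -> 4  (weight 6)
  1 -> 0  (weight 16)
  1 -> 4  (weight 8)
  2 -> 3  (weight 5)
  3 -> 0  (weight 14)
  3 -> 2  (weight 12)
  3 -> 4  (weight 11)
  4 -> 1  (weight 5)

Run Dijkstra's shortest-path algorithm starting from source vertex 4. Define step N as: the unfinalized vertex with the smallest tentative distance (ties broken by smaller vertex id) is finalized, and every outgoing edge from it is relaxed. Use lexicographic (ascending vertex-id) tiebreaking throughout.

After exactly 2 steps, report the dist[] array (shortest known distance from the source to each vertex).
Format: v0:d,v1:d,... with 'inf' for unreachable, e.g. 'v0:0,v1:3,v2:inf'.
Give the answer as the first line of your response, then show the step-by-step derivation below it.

v0:21,v1:5,v2:inf,v3:inf,v4:0,v5:inf

step 1: dist = v0:inf,v1:5,v2:inf,v3:inf,v4:0,v5:inf
step 2: dist = v0:21,v1:5,v2:inf,v3:inf,v4:0,v5:inf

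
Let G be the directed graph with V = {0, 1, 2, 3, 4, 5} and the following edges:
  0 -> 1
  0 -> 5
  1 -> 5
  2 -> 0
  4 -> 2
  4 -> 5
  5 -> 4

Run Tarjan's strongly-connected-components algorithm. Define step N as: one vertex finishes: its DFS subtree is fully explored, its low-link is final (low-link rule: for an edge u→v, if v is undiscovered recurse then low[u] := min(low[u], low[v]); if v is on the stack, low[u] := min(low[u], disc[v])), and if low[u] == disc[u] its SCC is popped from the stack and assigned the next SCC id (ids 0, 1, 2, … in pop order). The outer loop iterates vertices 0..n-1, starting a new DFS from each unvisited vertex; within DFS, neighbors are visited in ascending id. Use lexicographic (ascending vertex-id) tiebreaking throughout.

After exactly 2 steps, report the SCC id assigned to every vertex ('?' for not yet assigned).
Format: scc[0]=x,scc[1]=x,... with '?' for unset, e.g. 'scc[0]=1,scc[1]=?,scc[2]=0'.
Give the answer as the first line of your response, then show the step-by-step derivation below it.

scc[0]=?,scc[1]=?,scc[2]=?,scc[3]=?,scc[4]=?,scc[5]=?

step 1: low=(low[0]=0,low[1]=1,low[2]=0,low[3]=?,low[4]=3,low[5]=2); scc=(scc[0]=?,scc[1]=?,scc[2]=?,scc[3]=?,scc[4]=?,scc[5]=?)
step 2: low=(low[0]=0,low[1]=1,low[2]=0,low[3]=?,low[4]=0,low[5]=2); scc=(scc[0]=?,scc[1]=?,scc[2]=?,scc[3]=?,scc[4]=?,scc[5]=?)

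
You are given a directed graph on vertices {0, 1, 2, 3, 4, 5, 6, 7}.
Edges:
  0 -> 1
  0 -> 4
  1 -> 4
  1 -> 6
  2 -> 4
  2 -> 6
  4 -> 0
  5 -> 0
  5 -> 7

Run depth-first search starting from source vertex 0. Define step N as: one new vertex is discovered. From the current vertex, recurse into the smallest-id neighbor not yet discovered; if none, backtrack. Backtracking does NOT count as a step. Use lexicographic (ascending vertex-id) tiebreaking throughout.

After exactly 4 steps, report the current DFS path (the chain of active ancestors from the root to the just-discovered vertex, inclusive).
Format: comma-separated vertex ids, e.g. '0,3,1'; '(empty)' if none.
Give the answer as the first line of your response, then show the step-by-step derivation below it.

0,1,6

step 1: discover 0; path=0; order=0
step 2: discover 1; path=0>1; order=0,1
step 3: discover 4; path=0>1>4; order=0,1,4
step 4: discover 6; path=0>1>6; order=0,1,4,6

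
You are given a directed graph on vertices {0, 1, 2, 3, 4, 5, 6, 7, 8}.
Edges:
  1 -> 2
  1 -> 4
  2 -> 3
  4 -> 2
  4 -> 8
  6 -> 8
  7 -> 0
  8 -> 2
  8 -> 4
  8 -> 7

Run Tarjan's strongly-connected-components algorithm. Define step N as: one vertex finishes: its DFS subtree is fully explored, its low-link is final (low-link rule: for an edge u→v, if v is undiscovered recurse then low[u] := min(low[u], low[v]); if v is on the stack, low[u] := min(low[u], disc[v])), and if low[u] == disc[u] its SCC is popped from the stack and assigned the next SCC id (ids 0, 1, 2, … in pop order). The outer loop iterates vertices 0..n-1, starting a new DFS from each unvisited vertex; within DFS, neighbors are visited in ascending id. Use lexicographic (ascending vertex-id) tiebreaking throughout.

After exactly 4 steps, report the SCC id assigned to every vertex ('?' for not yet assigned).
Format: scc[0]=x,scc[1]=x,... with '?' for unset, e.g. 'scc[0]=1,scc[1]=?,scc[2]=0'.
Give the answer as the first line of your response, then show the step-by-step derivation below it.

scc[0]=0,scc[1]=?,scc[2]=2,scc[3]=1,scc[4]=?,scc[5]=?,scc[6]=?,scc[7]=3,scc[8]=?

step 1: low=(low[0]=0,low[1]=?,low[2]=?,low[3]=?,low[4]=?,low[5]=?,low[6]=?,low[7]=?,low[8]=?); scc=(scc[0]=0,scc[1]=?,scc[2]=?,scc[3]=?,scc[4]=?,scc[5]=?,scc[6]=?,scc[7]=?,scc[8]=?)
step 2: low=(low[0]=0,low[1]=1,low[2]=2,low[3]=3,low[4]=?,low[5]=?,low[6]=?,low[7]=?,low[8]=?); scc=(scc[0]=0,scc[1]=?,scc[2]=?,scc[3]=1,scc[4]=?,scc[5]=?,scc[6]=?,scc[7]=?,scc[8]=?)
step 3: low=(low[0]=0,low[1]=1,low[2]=2,low[3]=3,low[4]=?,low[5]=?,low[6]=?,low[7]=?,low[8]=?); scc=(scc[0]=0,scc[1]=?,scc[2]=2,scc[3]=1,scc[4]=?,scc[5]=?,scc[6]=?,scc[7]=?,scc[8]=?)
step 4: low=(low[0]=0,low[1]=1,low[2]=2,low[3]=3,low[4]=4,low[5]=?,low[6]=?,low[7]=6,low[8]=4); scc=(scc[0]=0,scc[1]=?,scc[2]=2,scc[3]=1,scc[4]=?,scc[5]=?,scc[6]=?,scc[7]=3,scc[8]=?)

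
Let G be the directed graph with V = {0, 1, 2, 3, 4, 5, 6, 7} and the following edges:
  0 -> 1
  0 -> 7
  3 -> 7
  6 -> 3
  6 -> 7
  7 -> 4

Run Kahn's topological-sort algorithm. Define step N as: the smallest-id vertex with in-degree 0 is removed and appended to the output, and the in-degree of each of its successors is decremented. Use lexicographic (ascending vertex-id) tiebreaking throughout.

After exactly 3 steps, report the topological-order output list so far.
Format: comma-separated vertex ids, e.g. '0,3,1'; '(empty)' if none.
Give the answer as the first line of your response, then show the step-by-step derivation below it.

0,1,2

step 1: output 0; order=[0]; indeg=(0,0,0,1,1,0,0,2)
step 2: output 1; order=[0,1]; indeg=(0,0,0,1,1,0,0,2)
step 3: output 2; order=[0,1,2]; indeg=(0,0,0,1,1,0,0,2)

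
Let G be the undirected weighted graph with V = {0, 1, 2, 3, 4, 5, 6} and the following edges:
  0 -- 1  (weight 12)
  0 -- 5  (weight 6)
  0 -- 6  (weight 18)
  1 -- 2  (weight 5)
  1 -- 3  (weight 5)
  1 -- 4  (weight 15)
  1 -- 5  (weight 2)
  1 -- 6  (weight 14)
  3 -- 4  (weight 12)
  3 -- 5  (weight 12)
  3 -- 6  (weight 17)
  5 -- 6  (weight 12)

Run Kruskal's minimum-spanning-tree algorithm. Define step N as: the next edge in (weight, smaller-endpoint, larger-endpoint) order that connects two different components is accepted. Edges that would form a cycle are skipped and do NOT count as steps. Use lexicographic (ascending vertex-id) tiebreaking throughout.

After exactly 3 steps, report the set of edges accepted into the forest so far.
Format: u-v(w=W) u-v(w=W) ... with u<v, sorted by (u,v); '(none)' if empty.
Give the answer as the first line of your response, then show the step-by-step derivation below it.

1-2(w=5) 1-3(w=5) 1-5(w=2)

step 1: add edge 1-5 (w=2); MST = {1-5(w=2)}
step 2: add edge 1-2 (w=5); MST = {1-2(w=5) 1-5(w=2)}
step 3: add edge 1-3 (w=5); MST = {1-2(w=5) 1-3(w=5) 1-5(w=2)}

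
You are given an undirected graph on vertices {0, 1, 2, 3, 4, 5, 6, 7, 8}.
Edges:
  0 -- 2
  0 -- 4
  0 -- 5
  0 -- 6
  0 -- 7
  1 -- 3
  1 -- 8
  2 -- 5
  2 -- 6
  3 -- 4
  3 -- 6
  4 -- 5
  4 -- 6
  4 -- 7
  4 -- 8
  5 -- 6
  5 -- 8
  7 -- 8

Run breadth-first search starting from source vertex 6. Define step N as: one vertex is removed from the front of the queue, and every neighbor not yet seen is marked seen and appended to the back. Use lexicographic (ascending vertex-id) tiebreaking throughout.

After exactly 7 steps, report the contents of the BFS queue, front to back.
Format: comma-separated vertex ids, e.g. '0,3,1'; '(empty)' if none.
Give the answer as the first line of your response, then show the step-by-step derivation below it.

1,8

step 1: dequeue 6; queue=[0,2,3,4,5]; order=6
step 2: dequeue 0; queue=[2,3,4,5,7]; order=6,0
step 3: dequeue 2; queue=[3,4,5,7]; order=6,0,2
step 4: dequeue 3; queue=[4,5,7,1]; order=6,0,2,3
step 5: dequeue 4; queue=[5,7,1,8]; order=6,0,2,3,4
step 6: dequeue 5; queue=[7,1,8]; order=6,0,2,3,4,5
step 7: dequeue 7; queue=[1,8]; order=6,0,2,3,4,5,7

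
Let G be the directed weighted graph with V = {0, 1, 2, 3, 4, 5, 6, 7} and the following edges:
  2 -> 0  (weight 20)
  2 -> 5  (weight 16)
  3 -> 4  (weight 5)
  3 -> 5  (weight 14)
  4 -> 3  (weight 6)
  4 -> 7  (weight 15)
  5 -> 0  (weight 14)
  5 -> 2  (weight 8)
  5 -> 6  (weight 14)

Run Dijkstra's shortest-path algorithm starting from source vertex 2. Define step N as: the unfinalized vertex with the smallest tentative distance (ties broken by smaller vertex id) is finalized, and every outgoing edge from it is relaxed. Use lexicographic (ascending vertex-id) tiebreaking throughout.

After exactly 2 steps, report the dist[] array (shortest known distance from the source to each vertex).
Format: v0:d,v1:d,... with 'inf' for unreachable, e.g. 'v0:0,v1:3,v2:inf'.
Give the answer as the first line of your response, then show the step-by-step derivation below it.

v0:20,v1:inf,v2:0,v3:inf,v4:inf,v5:16,v6:30,v7:inf

step 1: dist = v0:20,v1:inf,v2:0,v3:inf,v4:inf,v5:16,v6:inf,v7:inf
step 2: dist = v0:20,v1:inf,v2:0,v3:inf,v4:inf,v5:16,v6:30,v7:inf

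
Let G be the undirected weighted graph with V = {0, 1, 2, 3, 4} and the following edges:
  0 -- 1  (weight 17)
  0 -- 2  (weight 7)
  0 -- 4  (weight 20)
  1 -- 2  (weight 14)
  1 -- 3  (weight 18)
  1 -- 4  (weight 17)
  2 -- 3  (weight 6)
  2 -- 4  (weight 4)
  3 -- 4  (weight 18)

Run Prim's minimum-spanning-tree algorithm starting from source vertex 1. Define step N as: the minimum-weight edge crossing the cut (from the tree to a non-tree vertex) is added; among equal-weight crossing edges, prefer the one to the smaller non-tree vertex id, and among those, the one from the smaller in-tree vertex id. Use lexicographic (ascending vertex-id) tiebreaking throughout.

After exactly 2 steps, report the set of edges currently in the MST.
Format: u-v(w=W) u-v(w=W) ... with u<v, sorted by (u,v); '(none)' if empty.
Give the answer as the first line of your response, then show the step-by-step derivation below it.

1-2(w=14) 2-4(w=4)

step 1: add edge 1-2 (w=14); MST = {1-2(w=14)}
step 2: add edge 2-4 (w=4); MST = {1-2(w=14) 2-4(w=4)}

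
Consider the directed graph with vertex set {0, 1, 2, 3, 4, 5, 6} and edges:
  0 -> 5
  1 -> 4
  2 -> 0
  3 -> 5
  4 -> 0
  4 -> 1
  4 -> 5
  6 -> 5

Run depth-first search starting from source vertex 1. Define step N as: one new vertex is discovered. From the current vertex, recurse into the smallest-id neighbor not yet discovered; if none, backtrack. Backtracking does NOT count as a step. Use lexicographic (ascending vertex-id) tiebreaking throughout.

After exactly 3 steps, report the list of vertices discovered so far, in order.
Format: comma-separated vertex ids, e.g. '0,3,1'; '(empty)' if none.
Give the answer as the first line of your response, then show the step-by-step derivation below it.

1,4,0

step 1: discover 1; path=1; order=1
step 2: discover 4; path=1>4; order=1,4
step 3: discover 0; path=1>4>0; order=1,4,0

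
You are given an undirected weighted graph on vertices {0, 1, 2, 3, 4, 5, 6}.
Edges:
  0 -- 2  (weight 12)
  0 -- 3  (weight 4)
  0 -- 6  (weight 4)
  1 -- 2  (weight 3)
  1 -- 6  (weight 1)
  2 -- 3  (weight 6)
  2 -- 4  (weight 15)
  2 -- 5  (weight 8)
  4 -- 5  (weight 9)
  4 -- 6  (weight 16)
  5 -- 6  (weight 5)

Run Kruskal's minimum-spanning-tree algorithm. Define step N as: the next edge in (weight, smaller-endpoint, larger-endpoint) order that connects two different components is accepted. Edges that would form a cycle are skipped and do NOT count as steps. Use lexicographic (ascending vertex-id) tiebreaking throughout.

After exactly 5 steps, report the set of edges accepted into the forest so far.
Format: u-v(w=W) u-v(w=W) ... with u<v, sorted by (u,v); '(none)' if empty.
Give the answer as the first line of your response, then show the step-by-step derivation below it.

0-3(w=4) 0-6(w=4) 1-2(w=3) 1-6(w=1) 5-6(w=5)

step 1: add edge 1-6 (w=1); MST = {1-6(w=1)}
step 2: add edge 1-2 (w=3); MST = {1-2(w=3) 1-6(w=1)}
step 3: add edge 0-3 (w=4); MST = {0-3(w=4) 1-2(w=3) 1-6(w=1)}
step 4: add edge 0-6 (w=4); MST = {0-3(w=4) 0-6(w=4) 1-2(w=3) 1-6(w=1)}
step 5: add edge 5-6 (w=5); MST = {0-3(w=4) 0-6(w=4) 1-2(w=3) 1-6(w=1) 5-6(w=5)}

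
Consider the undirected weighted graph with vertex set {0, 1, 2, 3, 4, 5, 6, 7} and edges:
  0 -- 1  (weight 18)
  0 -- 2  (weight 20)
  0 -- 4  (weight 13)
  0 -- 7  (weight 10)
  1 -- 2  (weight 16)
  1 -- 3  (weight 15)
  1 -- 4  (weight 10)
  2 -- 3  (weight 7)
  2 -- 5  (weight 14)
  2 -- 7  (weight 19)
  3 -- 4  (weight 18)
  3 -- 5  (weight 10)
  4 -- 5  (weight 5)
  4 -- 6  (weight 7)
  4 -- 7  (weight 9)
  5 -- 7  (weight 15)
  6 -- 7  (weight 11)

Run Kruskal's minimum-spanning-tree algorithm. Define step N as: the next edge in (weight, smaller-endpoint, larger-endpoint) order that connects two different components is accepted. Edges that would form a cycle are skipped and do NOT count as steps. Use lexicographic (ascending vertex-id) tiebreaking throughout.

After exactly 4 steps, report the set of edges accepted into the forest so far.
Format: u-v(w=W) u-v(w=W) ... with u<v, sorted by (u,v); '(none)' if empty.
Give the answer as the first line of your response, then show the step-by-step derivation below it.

2-3(w=7) 4-5(w=5) 4-6(w=7) 4-7(w=9)

step 1: add edge 4-5 (w=5); MST = {4-5(w=5)}
step 2: add edge 2-3 (w=7); MST = {2-3(w=7) 4-5(w=5)}
step 3: add edge 4-6 (w=7); MST = {2-3(w=7) 4-5(w=5) 4-6(w=7)}
step 4: add edge 4-7 (w=9); MST = {2-3(w=7) 4-5(w=5) 4-6(w=7) 4-7(w=9)}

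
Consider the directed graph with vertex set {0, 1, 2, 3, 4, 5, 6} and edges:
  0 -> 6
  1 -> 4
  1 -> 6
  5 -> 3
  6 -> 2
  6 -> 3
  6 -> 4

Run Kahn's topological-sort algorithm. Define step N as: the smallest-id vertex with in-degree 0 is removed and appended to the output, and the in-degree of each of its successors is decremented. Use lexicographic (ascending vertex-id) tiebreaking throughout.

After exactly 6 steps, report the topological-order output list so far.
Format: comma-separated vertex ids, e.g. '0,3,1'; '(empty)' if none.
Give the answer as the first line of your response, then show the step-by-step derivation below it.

0,1,5,6,2,3

step 1: output 0; order=[0]; indeg=(0,0,1,2,2,0,1)
step 2: output 1; order=[0,1]; indeg=(0,0,1,2,1,0,0)
step 3: output 5; order=[0,1,5]; indeg=(0,0,1,1,1,0,0)
step 4: output 6; order=[0,1,5,6]; indeg=(0,0,0,0,0,0,0)
step 5: output 2; order=[0,1,5,6,2]; indeg=(0,0,0,0,0,0,0)
step 6: output 3; order=[0,1,5,6,2,3]; indeg=(0,0,0,0,0,0,0)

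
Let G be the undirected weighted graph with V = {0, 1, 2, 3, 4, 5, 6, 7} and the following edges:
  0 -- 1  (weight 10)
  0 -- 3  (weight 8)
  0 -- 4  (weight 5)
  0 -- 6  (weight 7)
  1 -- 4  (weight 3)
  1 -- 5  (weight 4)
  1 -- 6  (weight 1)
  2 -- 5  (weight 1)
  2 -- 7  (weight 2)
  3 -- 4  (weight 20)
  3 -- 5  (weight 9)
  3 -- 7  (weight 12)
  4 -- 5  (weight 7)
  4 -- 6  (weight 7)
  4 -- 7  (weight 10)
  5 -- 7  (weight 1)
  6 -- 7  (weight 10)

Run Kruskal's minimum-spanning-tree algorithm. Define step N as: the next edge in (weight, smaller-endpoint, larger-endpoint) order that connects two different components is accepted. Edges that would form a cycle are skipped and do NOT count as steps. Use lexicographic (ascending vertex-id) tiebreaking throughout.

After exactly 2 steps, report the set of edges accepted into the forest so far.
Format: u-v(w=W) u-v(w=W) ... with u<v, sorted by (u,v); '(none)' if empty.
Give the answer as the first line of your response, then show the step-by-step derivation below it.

1-6(w=1) 2-5(w=1)

step 1: add edge 1-6 (w=1); MST = {1-6(w=1)}
step 2: add edge 2-5 (w=1); MST = {1-6(w=1) 2-5(w=1)}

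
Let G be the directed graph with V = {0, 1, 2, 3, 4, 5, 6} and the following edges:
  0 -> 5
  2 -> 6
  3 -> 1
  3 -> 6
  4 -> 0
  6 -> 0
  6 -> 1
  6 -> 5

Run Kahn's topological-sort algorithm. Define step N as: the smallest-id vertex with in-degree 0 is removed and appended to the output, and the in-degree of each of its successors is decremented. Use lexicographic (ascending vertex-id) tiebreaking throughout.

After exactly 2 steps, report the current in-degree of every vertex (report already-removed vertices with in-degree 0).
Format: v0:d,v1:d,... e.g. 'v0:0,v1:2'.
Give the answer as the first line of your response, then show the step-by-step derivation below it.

v0:2,v1:1,v2:0,v3:0,v4:0,v5:2,v6:0

step 1: output 2; order=[2]; indeg=(2,2,0,0,0,2,1)
step 2: output 3; order=[2,3]; indeg=(2,1,0,0,0,2,0)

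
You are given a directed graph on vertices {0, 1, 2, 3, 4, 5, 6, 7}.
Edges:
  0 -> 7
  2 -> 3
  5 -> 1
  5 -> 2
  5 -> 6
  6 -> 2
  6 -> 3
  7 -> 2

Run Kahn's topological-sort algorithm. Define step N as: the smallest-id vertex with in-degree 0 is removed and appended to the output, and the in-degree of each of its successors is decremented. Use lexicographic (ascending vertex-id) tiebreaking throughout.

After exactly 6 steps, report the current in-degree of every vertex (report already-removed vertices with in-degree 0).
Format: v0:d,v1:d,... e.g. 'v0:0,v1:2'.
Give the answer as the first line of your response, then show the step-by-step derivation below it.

v0:0,v1:0,v2:0,v3:1,v4:0,v5:0,v6:0,v7:0

step 1: output 0; order=[0]; indeg=(0,1,3,2,0,0,1,0)
step 2: output 4; order=[0,4]; indeg=(0,1,3,2,0,0,1,0)
step 3: output 5; order=[0,4,5]; indeg=(0,0,2,2,0,0,0,0)
step 4: output 1; order=[0,4,5,1]; indeg=(0,0,2,2,0,0,0,0)
step 5: output 6; order=[0,4,5,1,6]; indeg=(0,0,1,1,0,0,0,0)
step 6: output 7; order=[0,4,5,1,6,7]; indeg=(0,0,0,1,0,0,0,0)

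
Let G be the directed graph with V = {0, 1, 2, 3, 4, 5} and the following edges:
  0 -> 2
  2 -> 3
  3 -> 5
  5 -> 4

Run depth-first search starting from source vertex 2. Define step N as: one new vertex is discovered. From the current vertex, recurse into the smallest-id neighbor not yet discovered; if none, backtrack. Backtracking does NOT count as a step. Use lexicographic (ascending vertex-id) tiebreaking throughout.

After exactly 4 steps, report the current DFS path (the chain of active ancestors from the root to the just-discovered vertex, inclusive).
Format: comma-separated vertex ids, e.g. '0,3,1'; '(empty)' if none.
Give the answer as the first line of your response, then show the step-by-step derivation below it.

2,3,5,4

step 1: discover 2; path=2; order=2
step 2: discover 3; path=2>3; order=2,3
step 3: discover 5; path=2>3>5; order=2,3,5
step 4: discover 4; path=2>3>5>4; order=2,3,5,4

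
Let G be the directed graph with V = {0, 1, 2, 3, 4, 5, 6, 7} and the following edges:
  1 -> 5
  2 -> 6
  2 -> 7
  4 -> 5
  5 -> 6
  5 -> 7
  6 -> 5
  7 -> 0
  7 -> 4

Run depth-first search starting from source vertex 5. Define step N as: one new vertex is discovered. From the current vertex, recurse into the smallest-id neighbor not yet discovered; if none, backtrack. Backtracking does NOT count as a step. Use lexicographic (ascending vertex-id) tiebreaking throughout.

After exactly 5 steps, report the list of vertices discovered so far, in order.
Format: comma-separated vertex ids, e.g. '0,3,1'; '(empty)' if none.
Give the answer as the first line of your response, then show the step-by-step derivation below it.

5,6,7,0,4

step 1: discover 5; path=5; order=5
step 2: discover 6; path=5>6; order=5,6
step 3: discover 7; path=5>7; order=5,6,7
step 4: discover 0; path=5>7>0; order=5,6,7,0
step 5: discover 4; path=5>7>4; order=5,6,7,0,4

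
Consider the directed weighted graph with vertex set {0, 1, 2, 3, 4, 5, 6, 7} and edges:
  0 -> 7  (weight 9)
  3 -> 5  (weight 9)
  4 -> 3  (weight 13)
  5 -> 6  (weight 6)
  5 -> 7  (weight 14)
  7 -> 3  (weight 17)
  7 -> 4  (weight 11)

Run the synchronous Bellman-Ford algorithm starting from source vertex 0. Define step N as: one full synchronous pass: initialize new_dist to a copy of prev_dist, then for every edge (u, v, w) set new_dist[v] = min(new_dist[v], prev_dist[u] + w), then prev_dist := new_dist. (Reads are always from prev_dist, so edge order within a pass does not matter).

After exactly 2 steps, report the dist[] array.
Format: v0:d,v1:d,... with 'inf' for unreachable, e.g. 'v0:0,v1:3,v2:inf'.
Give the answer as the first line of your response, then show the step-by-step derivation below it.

v0:0,v1:inf,v2:inf,v3:26,v4:20,v5:inf,v6:inf,v7:9

step 1: dist = v0:0,v1:inf,v2:inf,v3:inf,v4:inf,v5:inf,v6:inf,v7:9
step 2: dist = v0:0,v1:inf,v2:inf,v3:26,v4:20,v5:inf,v6:inf,v7:9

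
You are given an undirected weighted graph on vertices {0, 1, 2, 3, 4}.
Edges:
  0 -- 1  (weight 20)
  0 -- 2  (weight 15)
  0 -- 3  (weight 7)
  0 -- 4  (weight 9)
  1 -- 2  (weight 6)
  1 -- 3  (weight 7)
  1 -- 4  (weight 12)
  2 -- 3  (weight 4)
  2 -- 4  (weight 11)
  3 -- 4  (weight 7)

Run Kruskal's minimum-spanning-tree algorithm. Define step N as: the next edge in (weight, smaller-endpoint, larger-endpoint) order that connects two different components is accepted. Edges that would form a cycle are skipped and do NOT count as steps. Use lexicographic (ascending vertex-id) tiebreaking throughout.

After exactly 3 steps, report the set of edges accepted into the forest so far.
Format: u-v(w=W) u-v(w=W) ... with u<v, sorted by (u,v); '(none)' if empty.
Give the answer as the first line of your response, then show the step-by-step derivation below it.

0-3(w=7) 1-2(w=6) 2-3(w=4)

step 1: add edge 2-3 (w=4); MST = {2-3(w=4)}
step 2: add edge 1-2 (w=6); MST = {1-2(w=6) 2-3(w=4)}
step 3: add edge 0-3 (w=7); MST = {0-3(w=7) 1-2(w=6) 2-3(w=4)}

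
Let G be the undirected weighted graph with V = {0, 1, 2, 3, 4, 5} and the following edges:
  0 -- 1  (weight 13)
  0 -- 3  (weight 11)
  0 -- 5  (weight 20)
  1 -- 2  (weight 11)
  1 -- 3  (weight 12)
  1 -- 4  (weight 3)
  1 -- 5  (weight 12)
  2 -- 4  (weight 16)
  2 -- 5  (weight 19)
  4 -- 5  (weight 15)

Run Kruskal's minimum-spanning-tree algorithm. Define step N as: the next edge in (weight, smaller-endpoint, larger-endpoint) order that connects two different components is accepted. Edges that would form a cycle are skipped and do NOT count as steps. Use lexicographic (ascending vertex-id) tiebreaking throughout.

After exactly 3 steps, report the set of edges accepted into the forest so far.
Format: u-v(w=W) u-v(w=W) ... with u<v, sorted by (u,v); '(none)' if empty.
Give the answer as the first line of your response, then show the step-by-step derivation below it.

0-3(w=11) 1-2(w=11) 1-4(w=3)

step 1: add edge 1-4 (w=3); MST = {1-4(w=3)}
step 2: add edge 0-3 (w=11); MST = {0-3(w=11) 1-4(w=3)}
step 3: add edge 1-2 (w=11); MST = {0-3(w=11) 1-2(w=11) 1-4(w=3)}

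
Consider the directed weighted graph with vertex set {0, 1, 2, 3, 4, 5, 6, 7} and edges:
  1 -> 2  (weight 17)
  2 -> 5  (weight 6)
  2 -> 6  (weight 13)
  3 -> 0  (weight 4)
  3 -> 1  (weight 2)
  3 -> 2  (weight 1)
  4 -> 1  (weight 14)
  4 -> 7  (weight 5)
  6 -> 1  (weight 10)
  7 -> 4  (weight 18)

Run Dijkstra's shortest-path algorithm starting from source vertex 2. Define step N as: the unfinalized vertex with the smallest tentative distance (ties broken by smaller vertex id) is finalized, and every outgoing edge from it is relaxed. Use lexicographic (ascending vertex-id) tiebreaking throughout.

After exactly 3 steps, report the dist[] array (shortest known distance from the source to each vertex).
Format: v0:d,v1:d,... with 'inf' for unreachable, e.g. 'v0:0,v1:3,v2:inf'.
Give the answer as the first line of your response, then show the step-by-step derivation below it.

v0:inf,v1:23,v2:0,v3:inf,v4:inf,v5:6,v6:13,v7:inf

step 1: dist = v0:inf,v1:inf,v2:0,v3:inf,v4:inf,v5:6,v6:13,v7:inf
step 2: dist = v0:inf,v1:inf,v2:0,v3:inf,v4:inf,v5:6,v6:13,v7:inf
step 3: dist = v0:inf,v1:23,v2:0,v3:inf,v4:inf,v5:6,v6:13,v7:inf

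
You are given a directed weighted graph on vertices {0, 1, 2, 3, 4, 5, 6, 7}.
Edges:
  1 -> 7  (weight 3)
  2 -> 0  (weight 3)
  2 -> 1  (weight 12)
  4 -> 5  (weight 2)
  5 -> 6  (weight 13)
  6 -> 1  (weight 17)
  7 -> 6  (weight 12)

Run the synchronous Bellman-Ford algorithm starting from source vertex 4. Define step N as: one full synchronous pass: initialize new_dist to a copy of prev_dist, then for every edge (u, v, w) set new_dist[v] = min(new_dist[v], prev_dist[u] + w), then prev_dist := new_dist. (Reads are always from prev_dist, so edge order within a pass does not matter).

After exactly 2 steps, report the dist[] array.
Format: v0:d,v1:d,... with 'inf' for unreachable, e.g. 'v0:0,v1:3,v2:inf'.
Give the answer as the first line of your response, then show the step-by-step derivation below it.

v0:inf,v1:inf,v2:inf,v3:inf,v4:0,v5:2,v6:15,v7:inf

step 1: dist = v0:inf,v1:inf,v2:inf,v3:inf,v4:0,v5:2,v6:inf,v7:inf
step 2: dist = v0:inf,v1:inf,v2:inf,v3:inf,v4:0,v5:2,v6:15,v7:inf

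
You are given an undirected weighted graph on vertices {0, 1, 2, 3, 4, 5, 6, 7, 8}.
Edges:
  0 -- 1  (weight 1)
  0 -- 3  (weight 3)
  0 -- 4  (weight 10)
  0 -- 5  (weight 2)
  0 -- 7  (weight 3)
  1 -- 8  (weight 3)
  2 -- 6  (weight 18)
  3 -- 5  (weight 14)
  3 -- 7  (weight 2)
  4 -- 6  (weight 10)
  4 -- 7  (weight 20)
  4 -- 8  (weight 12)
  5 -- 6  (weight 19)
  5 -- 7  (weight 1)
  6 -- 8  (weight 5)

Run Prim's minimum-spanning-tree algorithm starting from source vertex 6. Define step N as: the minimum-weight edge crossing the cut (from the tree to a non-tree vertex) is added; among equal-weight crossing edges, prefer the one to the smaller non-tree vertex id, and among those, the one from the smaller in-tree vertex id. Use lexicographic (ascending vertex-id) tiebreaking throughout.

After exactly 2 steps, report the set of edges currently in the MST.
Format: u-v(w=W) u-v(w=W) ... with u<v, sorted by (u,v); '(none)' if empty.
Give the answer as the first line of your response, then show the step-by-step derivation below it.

1-8(w=3) 6-8(w=5)

step 1: add edge 6-8 (w=5); MST = {6-8(w=5)}
step 2: add edge 1-8 (w=3); MST = {1-8(w=3) 6-8(w=5)}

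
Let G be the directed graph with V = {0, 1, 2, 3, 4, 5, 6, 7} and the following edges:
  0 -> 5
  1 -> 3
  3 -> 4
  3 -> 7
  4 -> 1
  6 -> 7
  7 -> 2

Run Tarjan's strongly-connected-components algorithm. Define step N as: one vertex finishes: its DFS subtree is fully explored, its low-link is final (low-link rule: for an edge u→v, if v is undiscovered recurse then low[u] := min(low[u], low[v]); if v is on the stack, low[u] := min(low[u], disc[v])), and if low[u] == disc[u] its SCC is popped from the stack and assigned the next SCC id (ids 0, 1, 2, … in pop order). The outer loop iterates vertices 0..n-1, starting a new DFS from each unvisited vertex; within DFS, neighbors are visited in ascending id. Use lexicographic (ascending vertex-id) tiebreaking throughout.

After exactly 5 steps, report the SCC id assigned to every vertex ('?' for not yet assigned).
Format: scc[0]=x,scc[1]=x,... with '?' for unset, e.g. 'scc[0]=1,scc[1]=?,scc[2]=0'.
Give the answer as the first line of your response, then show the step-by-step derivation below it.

scc[0]=1,scc[1]=?,scc[2]=2,scc[3]=?,scc[4]=?,scc[5]=0,scc[6]=?,scc[7]=3

step 1: low=(low[0]=0,low[1]=?,low[2]=?,low[3]=?,low[4]=?,low[5]=1,low[6]=?,low[7]=?); scc=(scc[0]=?,scc[1]=?,scc[2]=?,scc[3]=?,scc[4]=?,scc[5]=0,scc[6]=?,scc[7]=?)
step 2: low=(low[0]=0,low[1]=?,low[2]=?,low[3]=?,low[4]=?,low[5]=1,low[6]=?,low[7]=?); scc=(scc[0]=1,scc[1]=?,scc[2]=?,scc[3]=?,scc[4]=?,scc[5]=0,scc[6]=?,scc[7]=?)
step 3: low=(low[0]=0,low[1]=2,low[2]=?,low[3]=3,low[4]=2,low[5]=1,low[6]=?,low[7]=?); scc=(scc[0]=1,scc[1]=?,scc[2]=?,scc[3]=?,scc[4]=?,scc[5]=0,scc[6]=?,scc[7]=?)
step 4: low=(low[0]=0,low[1]=2,low[2]=6,low[3]=2,low[4]=2,low[5]=1,low[6]=?,low[7]=5); scc=(scc[0]=1,scc[1]=?,scc[2]=2,scc[3]=?,scc[4]=?,scc[5]=0,scc[6]=?,scc[7]=?)
step 5: low=(low[0]=0,low[1]=2,low[2]=6,low[3]=2,low[4]=2,low[5]=1,low[6]=?,low[7]=5); scc=(scc[0]=1,scc[1]=?,scc[2]=2,scc[3]=?,scc[4]=?,scc[5]=0,scc[6]=?,scc[7]=3)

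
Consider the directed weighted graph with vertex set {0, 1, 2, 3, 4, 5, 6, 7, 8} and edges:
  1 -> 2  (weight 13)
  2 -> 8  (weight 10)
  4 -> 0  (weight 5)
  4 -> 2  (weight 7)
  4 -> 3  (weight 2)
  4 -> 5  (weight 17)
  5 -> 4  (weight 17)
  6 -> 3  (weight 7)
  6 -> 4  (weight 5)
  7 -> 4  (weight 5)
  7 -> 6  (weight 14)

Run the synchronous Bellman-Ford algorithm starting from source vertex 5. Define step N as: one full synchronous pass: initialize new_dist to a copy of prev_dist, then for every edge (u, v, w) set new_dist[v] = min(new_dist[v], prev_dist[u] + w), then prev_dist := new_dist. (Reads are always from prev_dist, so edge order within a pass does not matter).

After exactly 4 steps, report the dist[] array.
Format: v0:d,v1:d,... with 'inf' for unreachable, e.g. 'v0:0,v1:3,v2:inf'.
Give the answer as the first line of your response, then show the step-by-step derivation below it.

v0:22,v1:inf,v2:24,v3:19,v4:17,v5:0,v6:inf,v7:inf,v8:34

step 1: dist = v0:inf,v1:inf,v2:inf,v3:inf,v4:17,v5:0,v6:inf,v7:inf,v8:inf
step 2: dist = v0:22,v1:inf,v2:24,v3:19,v4:17,v5:0,v6:inf,v7:inf,v8:inf
step 3: dist = v0:22,v1:inf,v2:24,v3:19,v4:17,v5:0,v6:inf,v7:inf,v8:34
step 4: dist = v0:22,v1:inf,v2:24,v3:19,v4:17,v5:0,v6:inf,v7:inf,v8:34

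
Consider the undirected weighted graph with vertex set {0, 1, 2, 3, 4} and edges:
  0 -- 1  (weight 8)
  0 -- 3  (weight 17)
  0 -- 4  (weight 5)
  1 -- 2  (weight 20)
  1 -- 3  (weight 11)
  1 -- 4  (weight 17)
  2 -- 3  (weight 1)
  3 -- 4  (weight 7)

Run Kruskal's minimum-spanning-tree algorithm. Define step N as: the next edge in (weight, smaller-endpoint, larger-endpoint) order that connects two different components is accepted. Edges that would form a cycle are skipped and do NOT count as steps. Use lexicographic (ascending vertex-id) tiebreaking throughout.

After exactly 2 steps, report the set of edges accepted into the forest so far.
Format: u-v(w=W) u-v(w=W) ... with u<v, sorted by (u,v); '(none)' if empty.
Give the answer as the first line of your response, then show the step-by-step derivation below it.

0-4(w=5) 2-3(w=1)

step 1: add edge 2-3 (w=1); MST = {2-3(w=1)}
step 2: add edge 0-4 (w=5); MST = {0-4(w=5) 2-3(w=1)}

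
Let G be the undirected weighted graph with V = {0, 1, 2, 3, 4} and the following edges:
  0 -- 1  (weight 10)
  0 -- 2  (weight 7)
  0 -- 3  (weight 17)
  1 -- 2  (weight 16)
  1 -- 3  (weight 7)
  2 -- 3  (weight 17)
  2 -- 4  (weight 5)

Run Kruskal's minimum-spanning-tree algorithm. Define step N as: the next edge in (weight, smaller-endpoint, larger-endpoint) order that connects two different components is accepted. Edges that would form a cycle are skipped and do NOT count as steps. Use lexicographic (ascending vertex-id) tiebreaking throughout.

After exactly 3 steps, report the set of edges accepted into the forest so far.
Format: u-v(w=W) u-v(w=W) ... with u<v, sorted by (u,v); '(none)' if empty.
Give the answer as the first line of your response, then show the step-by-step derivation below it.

0-2(w=7) 1-3(w=7) 2-4(w=5)

step 1: add edge 2-4 (w=5); MST = {2-4(w=5)}
step 2: add edge 0-2 (w=7); MST = {0-2(w=7) 2-4(w=5)}
step 3: add edge 1-3 (w=7); MST = {0-2(w=7) 1-3(w=7) 2-4(w=5)}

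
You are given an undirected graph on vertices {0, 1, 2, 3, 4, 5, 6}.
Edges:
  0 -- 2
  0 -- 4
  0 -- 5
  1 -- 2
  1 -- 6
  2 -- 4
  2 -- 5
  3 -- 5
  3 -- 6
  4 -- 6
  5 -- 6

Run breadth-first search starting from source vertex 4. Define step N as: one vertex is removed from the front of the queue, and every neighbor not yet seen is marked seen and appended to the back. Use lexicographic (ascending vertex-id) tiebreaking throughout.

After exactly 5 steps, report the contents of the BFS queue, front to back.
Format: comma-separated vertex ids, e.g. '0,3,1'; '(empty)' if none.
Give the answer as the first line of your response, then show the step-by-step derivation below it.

1,3

step 1: dequeue 4; queue=[0,2,6]; order=4
step 2: dequeue 0; queue=[2,6,5]; order=4,0
step 3: dequeue 2; queue=[6,5,1]; order=4,0,2
step 4: dequeue 6; queue=[5,1,3]; order=4,0,2,6
step 5: dequeue 5; queue=[1,3]; order=4,0,2,6,5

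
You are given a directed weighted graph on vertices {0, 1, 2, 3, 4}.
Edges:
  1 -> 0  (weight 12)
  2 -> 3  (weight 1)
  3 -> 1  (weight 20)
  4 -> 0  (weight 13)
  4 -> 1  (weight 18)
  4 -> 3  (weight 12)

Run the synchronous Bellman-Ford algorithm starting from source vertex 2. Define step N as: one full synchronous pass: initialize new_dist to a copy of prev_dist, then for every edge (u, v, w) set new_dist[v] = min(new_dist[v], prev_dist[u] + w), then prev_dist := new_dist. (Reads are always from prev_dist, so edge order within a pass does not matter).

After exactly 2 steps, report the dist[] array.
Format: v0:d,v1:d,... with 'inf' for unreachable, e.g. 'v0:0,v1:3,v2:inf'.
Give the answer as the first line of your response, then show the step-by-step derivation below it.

v0:inf,v1:21,v2:0,v3:1,v4:inf

step 1: dist = v0:inf,v1:inf,v2:0,v3:1,v4:inf
step 2: dist = v0:inf,v1:21,v2:0,v3:1,v4:inf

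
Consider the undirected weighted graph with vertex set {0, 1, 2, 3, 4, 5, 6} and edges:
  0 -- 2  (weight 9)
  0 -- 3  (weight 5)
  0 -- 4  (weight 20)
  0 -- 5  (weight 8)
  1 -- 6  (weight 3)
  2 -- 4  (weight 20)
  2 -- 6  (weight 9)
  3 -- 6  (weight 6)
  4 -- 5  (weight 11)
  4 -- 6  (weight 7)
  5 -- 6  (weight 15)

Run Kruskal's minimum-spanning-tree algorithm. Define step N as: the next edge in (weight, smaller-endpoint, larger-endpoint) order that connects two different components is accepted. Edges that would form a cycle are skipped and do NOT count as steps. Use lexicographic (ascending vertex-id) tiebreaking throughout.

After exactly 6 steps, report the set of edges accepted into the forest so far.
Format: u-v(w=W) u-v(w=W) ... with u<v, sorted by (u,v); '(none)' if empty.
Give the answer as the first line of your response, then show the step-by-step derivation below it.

0-2(w=9) 0-3(w=5) 0-5(w=8) 1-6(w=3) 3-6(w=6) 4-6(w=7)

step 1: add edge 1-6 (w=3); MST = {1-6(w=3)}
step 2: add edge 0-3 (w=5); MST = {0-3(w=5) 1-6(w=3)}
step 3: add edge 3-6 (w=6); MST = {0-3(w=5) 1-6(w=3) 3-6(w=6)}
step 4: add edge 4-6 (w=7); MST = {0-3(w=5) 1-6(w=3) 3-6(w=6) 4-6(w=7)}
step 5: add edge 0-5 (w=8); MST = {0-3(w=5) 0-5(w=8) 1-6(w=3) 3-6(w=6) 4-6(w=7)}
step 6: add edge 0-2 (w=9); MST = {0-2(w=9) 0-3(w=5) 0-5(w=8) 1-6(w=3) 3-6(w=6) 4-6(w=7)}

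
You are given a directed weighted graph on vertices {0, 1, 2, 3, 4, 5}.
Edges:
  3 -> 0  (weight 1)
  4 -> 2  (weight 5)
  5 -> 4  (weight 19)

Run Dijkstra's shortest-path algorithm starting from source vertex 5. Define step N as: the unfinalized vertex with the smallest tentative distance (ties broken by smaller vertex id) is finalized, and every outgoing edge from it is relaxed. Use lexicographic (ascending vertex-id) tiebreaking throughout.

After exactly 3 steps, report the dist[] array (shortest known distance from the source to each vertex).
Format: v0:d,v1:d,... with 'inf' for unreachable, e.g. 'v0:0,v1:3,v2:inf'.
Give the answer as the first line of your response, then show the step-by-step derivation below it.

v0:inf,v1:inf,v2:24,v3:inf,v4:19,v5:0

step 1: dist = v0:inf,v1:inf,v2:inf,v3:inf,v4:19,v5:0
step 2: dist = v0:inf,v1:inf,v2:24,v3:inf,v4:19,v5:0
step 3: dist = v0:inf,v1:inf,v2:24,v3:inf,v4:19,v5:0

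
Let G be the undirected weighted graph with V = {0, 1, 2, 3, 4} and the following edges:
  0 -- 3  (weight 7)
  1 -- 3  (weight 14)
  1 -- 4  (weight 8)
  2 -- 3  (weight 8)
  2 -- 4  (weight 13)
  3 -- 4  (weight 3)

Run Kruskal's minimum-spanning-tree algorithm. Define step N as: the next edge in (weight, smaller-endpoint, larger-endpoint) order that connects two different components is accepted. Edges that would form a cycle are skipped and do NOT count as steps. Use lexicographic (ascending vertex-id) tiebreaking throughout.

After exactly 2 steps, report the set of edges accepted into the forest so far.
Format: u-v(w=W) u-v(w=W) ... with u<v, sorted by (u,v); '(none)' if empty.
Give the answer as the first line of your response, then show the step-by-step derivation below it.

0-3(w=7) 3-4(w=3)

step 1: add edge 3-4 (w=3); MST = {3-4(w=3)}
step 2: add edge 0-3 (w=7); MST = {0-3(w=7) 3-4(w=3)}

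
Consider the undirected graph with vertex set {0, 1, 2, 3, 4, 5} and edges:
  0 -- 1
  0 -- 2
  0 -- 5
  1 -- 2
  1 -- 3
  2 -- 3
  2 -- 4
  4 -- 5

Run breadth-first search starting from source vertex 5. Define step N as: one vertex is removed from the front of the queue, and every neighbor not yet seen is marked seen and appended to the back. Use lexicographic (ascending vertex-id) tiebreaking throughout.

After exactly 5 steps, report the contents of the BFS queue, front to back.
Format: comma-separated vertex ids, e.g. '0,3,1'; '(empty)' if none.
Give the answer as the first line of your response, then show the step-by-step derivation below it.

3

step 1: dequeue 5; queue=[0,4]; order=5
step 2: dequeue 0; queue=[4,1,2]; order=5,0
step 3: dequeue 4; queue=[1,2]; order=5,0,4
step 4: dequeue 1; queue=[2,3]; order=5,0,4,1
step 5: dequeue 2; queue=[3]; order=5,0,4,1,2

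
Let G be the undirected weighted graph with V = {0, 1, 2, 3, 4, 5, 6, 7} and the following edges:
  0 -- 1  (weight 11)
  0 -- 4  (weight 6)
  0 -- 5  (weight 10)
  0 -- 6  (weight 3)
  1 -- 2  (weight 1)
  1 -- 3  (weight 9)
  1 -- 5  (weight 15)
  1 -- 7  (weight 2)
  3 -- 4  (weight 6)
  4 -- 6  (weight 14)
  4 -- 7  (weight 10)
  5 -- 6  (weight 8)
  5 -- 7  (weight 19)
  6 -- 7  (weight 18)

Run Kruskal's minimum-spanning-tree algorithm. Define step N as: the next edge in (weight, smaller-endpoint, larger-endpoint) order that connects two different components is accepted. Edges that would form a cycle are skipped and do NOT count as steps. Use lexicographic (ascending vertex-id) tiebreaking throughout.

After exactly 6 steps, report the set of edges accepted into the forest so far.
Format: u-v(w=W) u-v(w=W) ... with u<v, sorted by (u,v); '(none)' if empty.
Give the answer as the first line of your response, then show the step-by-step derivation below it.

0-4(w=6) 0-6(w=3) 1-2(w=1) 1-7(w=2) 3-4(w=6) 5-6(w=8)

step 1: add edge 1-2 (w=1); MST = {1-2(w=1)}
step 2: add edge 1-7 (w=2); MST = {1-2(w=1) 1-7(w=2)}
step 3: add edge 0-6 (w=3); MST = {0-6(w=3) 1-2(w=1) 1-7(w=2)}
step 4: add edge 0-4 (w=6); MST = {0-4(w=6) 0-6(w=3) 1-2(w=1) 1-7(w=2)}
step 5: add edge 3-4 (w=6); MST = {0-4(w=6) 0-6(w=3) 1-2(w=1) 1-7(w=2) 3-4(w=6)}
step 6: add edge 5-6 (w=8); MST = {0-4(w=6) 0-6(w=3) 1-2(w=1) 1-7(w=2) 3-4(w=6) 5-6(w=8)}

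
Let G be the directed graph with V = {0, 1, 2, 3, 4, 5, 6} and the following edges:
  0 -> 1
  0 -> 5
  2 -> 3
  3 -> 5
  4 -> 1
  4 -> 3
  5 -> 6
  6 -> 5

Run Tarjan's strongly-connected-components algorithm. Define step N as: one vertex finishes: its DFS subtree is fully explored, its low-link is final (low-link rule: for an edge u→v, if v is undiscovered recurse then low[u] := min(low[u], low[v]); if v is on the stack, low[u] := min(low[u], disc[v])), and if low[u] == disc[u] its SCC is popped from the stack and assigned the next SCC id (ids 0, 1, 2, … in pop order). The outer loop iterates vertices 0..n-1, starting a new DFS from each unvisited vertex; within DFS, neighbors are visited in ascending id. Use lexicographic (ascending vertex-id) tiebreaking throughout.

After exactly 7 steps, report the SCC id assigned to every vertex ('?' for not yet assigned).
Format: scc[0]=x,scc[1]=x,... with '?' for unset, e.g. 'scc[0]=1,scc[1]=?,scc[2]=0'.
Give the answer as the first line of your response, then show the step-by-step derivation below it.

scc[0]=2,scc[1]=0,scc[2]=4,scc[3]=3,scc[4]=5,scc[5]=1,scc[6]=1

step 1: low=(low[0]=0,low[1]=1,low[2]=?,low[3]=?,low[4]=?,low[5]=?,low[6]=?); scc=(scc[0]=?,scc[1]=0,scc[2]=?,scc[3]=?,scc[4]=?,scc[5]=?,scc[6]=?)
step 2: low=(low[0]=0,low[1]=1,low[2]=?,low[3]=?,low[4]=?,low[5]=2,low[6]=2); scc=(scc[0]=?,scc[1]=0,scc[2]=?,scc[3]=?,scc[4]=?,scc[5]=?,scc[6]=?)
step 3: low=(low[0]=0,low[1]=1,low[2]=?,low[3]=?,low[4]=?,low[5]=2,low[6]=2); scc=(scc[0]=?,scc[1]=0,scc[2]=?,scc[3]=?,scc[4]=?,scc[5]=1,scc[6]=1)
step 4: low=(low[0]=0,low[1]=1,low[2]=?,low[3]=?,low[4]=?,low[5]=2,low[6]=2); scc=(scc[0]=2,scc[1]=0,scc[2]=?,scc[3]=?,scc[4]=?,scc[5]=1,scc[6]=1)
step 5: low=(low[0]=0,low[1]=1,low[2]=4,low[3]=5,low[4]=?,low[5]=2,low[6]=2); scc=(scc[0]=2,scc[1]=0,scc[2]=?,scc[3]=3,scc[4]=?,scc[5]=1,scc[6]=1)
step 6: low=(low[0]=0,low[1]=1,low[2]=4,low[3]=5,low[4]=?,low[5]=2,low[6]=2); scc=(scc[0]=2,scc[1]=0,scc[2]=4,scc[3]=3,scc[4]=?,scc[5]=1,scc[6]=1)
step 7: low=(low[0]=0,low[1]=1,low[2]=4,low[3]=5,low[4]=6,low[5]=2,low[6]=2); scc=(scc[0]=2,scc[1]=0,scc[2]=4,scc[3]=3,scc[4]=5,scc[5]=1,scc[6]=1)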